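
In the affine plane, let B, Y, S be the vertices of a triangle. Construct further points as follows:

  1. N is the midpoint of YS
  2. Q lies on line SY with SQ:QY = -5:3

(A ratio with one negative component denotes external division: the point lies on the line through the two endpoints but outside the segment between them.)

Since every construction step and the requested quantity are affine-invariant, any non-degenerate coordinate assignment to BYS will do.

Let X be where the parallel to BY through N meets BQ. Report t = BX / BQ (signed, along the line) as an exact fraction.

Choose coordinates B = (0, 0), Y = (1, 0), S = (0, 1).
1. N is the midpoint of YS ⇒ N = (1/2, 1/2)
2. Q lies on line SY with SQ:QY = -5:3 ⇒ Q = (5/2, -3/2)
through N parallel to BY: direction (1, 0); meets BQ at X = (-5/6, 1/2)
X = B + t·(Q−B) with t = -1/3

t = -1/3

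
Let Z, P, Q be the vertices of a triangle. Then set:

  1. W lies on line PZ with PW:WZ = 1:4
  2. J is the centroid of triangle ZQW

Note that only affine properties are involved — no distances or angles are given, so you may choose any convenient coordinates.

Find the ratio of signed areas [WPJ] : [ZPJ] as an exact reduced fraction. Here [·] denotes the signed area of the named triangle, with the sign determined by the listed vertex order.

[WPJ]:[ZPJ] = 1/5

Work in coordinates with Z = (0, 0), P = (1, 0), Q = (0, 1).
1. W lies on line PZ with PW:WZ = 1:4 ⇒ W = (4/5, 0)
2. J is the centroid of triangle ZQW ⇒ J = (4/15, 1/3)
2·[WPJ] = 1/15, 2·[ZPJ] = 1/3
[WPJ]:[ZPJ] = 1/15:1/3 = 1/5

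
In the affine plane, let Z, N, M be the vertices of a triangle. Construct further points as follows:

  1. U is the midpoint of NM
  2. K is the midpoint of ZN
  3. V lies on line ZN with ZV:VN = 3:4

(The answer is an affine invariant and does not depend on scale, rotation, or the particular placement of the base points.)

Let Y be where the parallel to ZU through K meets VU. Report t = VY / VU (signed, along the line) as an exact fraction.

Assign Z = (0, 0), N = (1, 0), M = (0, 1) — the answer is frame-independent, so this choice is without loss of generality.
1. U is the midpoint of NM ⇒ U = (1/2, 1/2)
2. K is the midpoint of ZN ⇒ K = (1/2, 0)
3. V lies on line ZN with ZV:VN = 3:4 ⇒ V = (3/7, 0)
through K parallel to ZU: direction (1/2, 1/2); meets VU at Y = (5/12, -1/12)
Y = V + t·(U−V) with t = -1/6

t = -1/6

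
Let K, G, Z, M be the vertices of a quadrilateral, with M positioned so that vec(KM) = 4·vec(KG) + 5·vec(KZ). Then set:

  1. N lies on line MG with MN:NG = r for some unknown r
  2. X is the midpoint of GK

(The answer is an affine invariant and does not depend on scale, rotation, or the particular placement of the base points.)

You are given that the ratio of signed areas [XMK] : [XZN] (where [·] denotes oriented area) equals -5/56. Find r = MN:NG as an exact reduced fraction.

r = -4/5

Assign K = (0, 0), G = (1, 0), Z = (0, 1), M = (4, 5) — the answer is frame-independent, so this choice is without loss of generality.
1. With MN:NG = r, write λ = r/(r+1) so N = M + λ·(G−M); N is affine-linear in λ
2. X is the midpoint of GK ⇒ X = (1/2, 0)
Every point depending on N is an affine combination of N and λ-independent points, so each such coordinate is linear in λ; the λ² term in each signed area is a multiple of (G−M)×(G−M) = 0, so 2·[XMK] and 2·[XZN] are each linear in λ. Evaluating at λ=0 and λ=1:
  2·[XMK] = 5/2,   2·[XZN] = 11/2·λ − 6
So [XMK]:[XZN] = (5/2) / (11/2·λ − 6). Setting this equal to -5/56:
  5/2 = -5/56·(11/2·λ − 6)  ⇒  λ = -4
Then r = λ/(1−λ) = (-4)/(5) = -4/5. Check: with r = -4/5, N = (16, 25) and [XMK]:[XZN] = -5/56 as required.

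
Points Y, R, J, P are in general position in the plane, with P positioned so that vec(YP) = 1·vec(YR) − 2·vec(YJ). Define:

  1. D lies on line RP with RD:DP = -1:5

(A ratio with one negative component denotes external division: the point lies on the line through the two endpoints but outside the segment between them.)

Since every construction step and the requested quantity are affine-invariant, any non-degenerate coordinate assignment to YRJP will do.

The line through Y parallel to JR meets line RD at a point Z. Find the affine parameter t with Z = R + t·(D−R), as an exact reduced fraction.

Choose coordinates Y = (0, 0), R = (1, 0), J = (0, 1), P = (1, -2).
1. D lies on line RP with RD:DP = -1:5 ⇒ D = (1, 1/2)
through Y parallel to JR: direction (1, -1); meets RD at Z = (1, -1)
Z = R + t·(D−R) with t = -2

t = -2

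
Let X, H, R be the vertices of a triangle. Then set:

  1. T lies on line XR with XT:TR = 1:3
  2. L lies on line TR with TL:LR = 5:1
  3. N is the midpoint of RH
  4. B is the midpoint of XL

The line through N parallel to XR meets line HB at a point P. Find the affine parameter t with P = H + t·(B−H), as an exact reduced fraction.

t = 1/2

Work in coordinates with X = (0, 0), H = (1, 0), R = (0, 1).
1. T lies on line XR with XT:TR = 1:3 ⇒ T = (0, 1/4)
2. L lies on line TR with TL:LR = 5:1 ⇒ L = (0, 7/8)
3. N is the midpoint of RH ⇒ N = (1/2, 1/2)
4. B is the midpoint of XL ⇒ B = (0, 7/16)
through N parallel to XR: direction (0, 1); meets HB at P = (1/2, 7/32)
P = H + t·(B−H) with t = 1/2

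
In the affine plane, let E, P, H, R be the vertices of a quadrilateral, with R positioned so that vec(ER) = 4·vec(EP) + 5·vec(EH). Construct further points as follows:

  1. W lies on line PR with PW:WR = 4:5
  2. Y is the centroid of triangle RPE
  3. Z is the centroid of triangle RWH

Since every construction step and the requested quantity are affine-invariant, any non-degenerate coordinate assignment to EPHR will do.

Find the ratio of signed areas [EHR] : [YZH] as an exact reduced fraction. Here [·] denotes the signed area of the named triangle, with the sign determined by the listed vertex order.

Assign E = (0, 0), P = (1, 0), H = (0, 1), R = (4, 5) — the answer is frame-independent, so this choice is without loss of generality.
1. W lies on line PR with PW:WR = 4:5 ⇒ W = (7/3, 20/9)
2. Y is the centroid of triangle RPE ⇒ Y = (5/3, 5/3)
3. Z is the centroid of triangle RWH ⇒ Z = (19/9, 74/27)
2·[EHR] = -4, 2·[YZH] = 121/81
[EHR]:[YZH] = -4:121/81 = -324/121

[EHR]:[YZH] = -324/121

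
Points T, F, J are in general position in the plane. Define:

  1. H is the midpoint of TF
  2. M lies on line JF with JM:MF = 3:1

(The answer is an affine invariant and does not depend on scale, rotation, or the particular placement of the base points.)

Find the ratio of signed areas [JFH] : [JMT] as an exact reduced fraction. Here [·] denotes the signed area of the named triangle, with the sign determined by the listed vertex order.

Assign T = (0, 0), F = (1, 0), J = (0, 1) — the answer is frame-independent, so this choice is without loss of generality.
1. H is the midpoint of TF ⇒ H = (1/2, 0)
2. M lies on line JF with JM:MF = 3:1 ⇒ M = (3/4, 1/4)
2·[JFH] = -1/2, 2·[JMT] = -3/4
[JFH]:[JMT] = -1/2:-3/4 = 2/3

[JFH]:[JMT] = 2/3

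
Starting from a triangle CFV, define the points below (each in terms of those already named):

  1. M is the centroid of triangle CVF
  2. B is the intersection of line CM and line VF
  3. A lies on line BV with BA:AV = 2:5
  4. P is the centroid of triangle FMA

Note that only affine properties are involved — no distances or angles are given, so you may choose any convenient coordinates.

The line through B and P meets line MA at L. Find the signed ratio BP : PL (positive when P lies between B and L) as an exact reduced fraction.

BP:PL = -1/3

Set C = (0, 0), F = (1, 0), V = (0, 1); any affine frame gives the same invariant.
1. M is the centroid of triangle CVF ⇒ M = (1/3, 1/3)
2. B is the intersection of line CM and line VF ⇒ B = (1/2, 1/2)
3. A lies on line BV with BA:AV = 2:5 ⇒ A = (5/14, 9/14)
4. P is the centroid of triangle FMA ⇒ P = (71/126, 41/126)
line BP meets MA at L = (47/126, 107/126)
P = B + t·(L−B) with t = -1/2, so BP:PL = -1/2:3/2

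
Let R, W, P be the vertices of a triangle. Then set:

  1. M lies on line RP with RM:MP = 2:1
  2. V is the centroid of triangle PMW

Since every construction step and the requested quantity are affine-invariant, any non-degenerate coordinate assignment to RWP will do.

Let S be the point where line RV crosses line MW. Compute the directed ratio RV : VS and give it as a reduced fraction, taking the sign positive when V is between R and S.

Choose coordinates R = (0, 0), W = (1, 0), P = (0, 1).
1. M lies on line RP with RM:MP = 2:1 ⇒ M = (0, 2/3)
2. V is the centroid of triangle PMW ⇒ V = (1/3, 5/9)
line RV meets MW at S = (2/7, 10/21)
V = R + t·(S−R) with t = 7/6, so RV:VS = 7/6:-1/6

RV:VS = -7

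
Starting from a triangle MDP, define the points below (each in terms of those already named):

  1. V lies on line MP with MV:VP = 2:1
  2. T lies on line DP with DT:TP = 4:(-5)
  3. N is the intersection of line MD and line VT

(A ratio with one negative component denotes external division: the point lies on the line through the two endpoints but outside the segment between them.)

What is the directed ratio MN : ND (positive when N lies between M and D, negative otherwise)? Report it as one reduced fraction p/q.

Work in coordinates with M = (0, 0), D = (1, 0), P = (0, 1).
1. V lies on line MP with MV:VP = 2:1 ⇒ V = (0, 2/3)
2. T lies on line DP with DT:TP = 4:(-5) ⇒ T = (5, -4)
3. N is the intersection of line MD and line VT ⇒ N = (5/7, 0)
N = M + t·(D−M) with t = 5/7, so MN:ND = t:(1−t) = 5/7:2/7

MN:ND = 5/2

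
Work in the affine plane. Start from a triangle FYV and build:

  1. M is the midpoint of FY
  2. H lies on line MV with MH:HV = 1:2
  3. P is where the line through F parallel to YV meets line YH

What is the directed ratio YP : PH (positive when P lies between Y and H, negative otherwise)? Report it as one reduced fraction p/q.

Choose coordinates F = (0, 0), Y = (1, 0), V = (0, 1).
1. M is the midpoint of FY ⇒ M = (1/2, 0)
2. H lies on line MV with MH:HV = 1:2 ⇒ H = (1/3, 1/3)
3. P is where the line through F parallel to YV meets line YH ⇒ P = (-1, 1)
P = Y + t·(H−Y) with t = 3, so YP:PH = t:(1−t) = 3:-2

YP:PH = -3/2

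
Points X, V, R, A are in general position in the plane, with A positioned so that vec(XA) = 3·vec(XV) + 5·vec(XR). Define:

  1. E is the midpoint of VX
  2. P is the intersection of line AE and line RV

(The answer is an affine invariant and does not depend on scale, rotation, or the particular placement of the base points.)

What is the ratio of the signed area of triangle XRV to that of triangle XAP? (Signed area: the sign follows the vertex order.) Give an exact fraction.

[XRV]:[XAP] = 3/7

Work in coordinates with X = (0, 0), V = (1, 0), R = (0, 1), A = (3, 5).
1. E is the midpoint of VX ⇒ E = (1/2, 0)
2. P is the intersection of line AE and line RV ⇒ P = (2/3, 1/3)
2·[XRV] = -1, 2·[XAP] = -7/3
[XRV]:[XAP] = -1:-7/3 = 3/7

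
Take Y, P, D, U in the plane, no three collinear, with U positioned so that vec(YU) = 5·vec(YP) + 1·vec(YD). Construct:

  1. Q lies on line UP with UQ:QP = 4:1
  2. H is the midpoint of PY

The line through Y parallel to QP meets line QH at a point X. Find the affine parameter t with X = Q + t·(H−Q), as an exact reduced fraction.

t = 2

Choose coordinates Y = (0, 0), P = (1, 0), D = (0, 1), U = (5, 1).
1. Q lies on line UP with UQ:QP = 4:1 ⇒ Q = (9/5, 1/5)
2. H is the midpoint of PY ⇒ H = (1/2, 0)
through Y parallel to QP: direction (-4/5, -1/5); meets QH at X = (-4/5, -1/5)
X = Q + t·(H−Q) with t = 2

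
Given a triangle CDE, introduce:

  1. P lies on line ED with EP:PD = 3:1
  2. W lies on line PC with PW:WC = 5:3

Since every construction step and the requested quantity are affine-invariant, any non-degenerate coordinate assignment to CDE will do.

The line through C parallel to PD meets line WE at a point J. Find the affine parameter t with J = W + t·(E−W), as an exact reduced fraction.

Set C = (0, 0), D = (1, 0), E = (0, 1); any affine frame gives the same invariant.
1. P lies on line ED with EP:PD = 3:1 ⇒ P = (3/4, 1/4)
2. W lies on line PC with PW:WC = 5:3 ⇒ W = (9/32, 3/32)
through C parallel to PD: direction (1/4, -1/4); meets WE at J = (9/20, -9/20)
J = W + t·(E−W) with t = -3/5

t = -3/5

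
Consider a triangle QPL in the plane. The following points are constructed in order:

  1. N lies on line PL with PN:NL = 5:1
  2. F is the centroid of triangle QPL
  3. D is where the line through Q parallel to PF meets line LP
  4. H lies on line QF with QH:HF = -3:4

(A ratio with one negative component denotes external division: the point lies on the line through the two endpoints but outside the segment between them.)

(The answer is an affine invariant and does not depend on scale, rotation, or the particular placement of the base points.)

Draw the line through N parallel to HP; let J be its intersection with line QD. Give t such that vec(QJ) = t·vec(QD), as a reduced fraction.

t = -3/8

Set Q = (0, 0), P = (1, 0), L = (0, 1); any affine frame gives the same invariant.
1. N lies on line PL with PN:NL = 5:1 ⇒ N = (1/6, 5/6)
2. F is the centroid of triangle QPL ⇒ F = (1/3, 1/3)
3. D is where the line through Q parallel to PF meets line LP ⇒ D = (2, -1)
4. H lies on line QF with QH:HF = -3:4 ⇒ H = (-1, -1)
through N parallel to HP: direction (2, 1); meets QD at J = (-3/4, 3/8)
J = Q + t·(D−Q) with t = -3/8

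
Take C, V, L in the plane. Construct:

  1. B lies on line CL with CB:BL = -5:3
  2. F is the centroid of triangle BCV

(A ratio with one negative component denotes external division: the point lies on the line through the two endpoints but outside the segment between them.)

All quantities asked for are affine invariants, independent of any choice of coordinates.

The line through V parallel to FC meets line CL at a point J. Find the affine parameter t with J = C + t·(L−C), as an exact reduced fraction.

Assign C = (0, 0), V = (1, 0), L = (0, 1) — the answer is frame-independent, so this choice is without loss of generality.
1. B lies on line CL with CB:BL = -5:3 ⇒ B = (0, 5/2)
2. F is the centroid of triangle BCV ⇒ F = (1/3, 5/6)
through V parallel to FC: direction (-1/3, -5/6); meets CL at J = (0, -5/2)
J = C + t·(L−C) with t = -5/2

t = -5/2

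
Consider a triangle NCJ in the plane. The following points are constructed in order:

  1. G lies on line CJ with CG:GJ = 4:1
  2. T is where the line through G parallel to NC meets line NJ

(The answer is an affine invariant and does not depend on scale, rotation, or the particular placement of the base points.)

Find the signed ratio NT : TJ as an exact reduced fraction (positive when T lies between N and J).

NT:TJ = 4

Assign N = (0, 0), C = (1, 0), J = (0, 1) — the answer is frame-independent, so this choice is without loss of generality.
1. G lies on line CJ with CG:GJ = 4:1 ⇒ G = (1/5, 4/5)
2. T is where the line through G parallel to NC meets line NJ ⇒ T = (0, 4/5)
T = N + t·(J−N) with t = 4/5, so NT:TJ = t:(1−t) = 4/5:1/5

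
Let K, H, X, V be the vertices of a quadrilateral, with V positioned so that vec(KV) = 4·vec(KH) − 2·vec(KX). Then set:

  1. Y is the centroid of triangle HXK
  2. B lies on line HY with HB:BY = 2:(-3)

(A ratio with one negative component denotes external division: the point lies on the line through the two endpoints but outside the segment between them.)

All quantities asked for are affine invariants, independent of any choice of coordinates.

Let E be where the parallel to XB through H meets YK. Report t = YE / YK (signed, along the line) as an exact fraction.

Work in coordinates with K = (0, 0), H = (1, 0), X = (0, 1), V = (4, -2).
1. Y is the centroid of triangle HXK ⇒ Y = (1/3, 1/3)
2. B lies on line HY with HB:BY = 2:(-3) ⇒ B = (7/3, -2/3)
through H parallel to XB: direction (7/3, -5/3); meets YK at E = (5/12, 5/12)
E = Y + t·(K−Y) with t = -1/4

t = -1/4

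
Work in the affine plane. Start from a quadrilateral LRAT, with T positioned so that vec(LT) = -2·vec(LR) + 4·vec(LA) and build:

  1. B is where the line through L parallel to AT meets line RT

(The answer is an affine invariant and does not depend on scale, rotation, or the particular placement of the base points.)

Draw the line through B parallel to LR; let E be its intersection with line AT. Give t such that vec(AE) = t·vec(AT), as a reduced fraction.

t = 11/3

Assign L = (0, 0), R = (1, 0), A = (0, 1), T = (-2, 4) — the answer is frame-independent, so this choice is without loss of generality.
1. B is where the line through L parallel to AT meets line RT ⇒ B = (-8, 12)
through B parallel to LR: direction (1, 0); meets AT at E = (-22/3, 12)
E = A + t·(T−A) with t = 11/3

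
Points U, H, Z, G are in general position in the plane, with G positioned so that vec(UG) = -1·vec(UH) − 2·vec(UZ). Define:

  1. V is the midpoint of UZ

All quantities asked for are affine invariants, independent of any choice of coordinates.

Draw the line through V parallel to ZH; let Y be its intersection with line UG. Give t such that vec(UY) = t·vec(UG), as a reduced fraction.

Choose coordinates U = (0, 0), H = (1, 0), Z = (0, 1), G = (-1, -2).
1. V is the midpoint of UZ ⇒ V = (0, 1/2)
through V parallel to ZH: direction (1, -1); meets UG at Y = (1/6, 1/3)
Y = U + t·(G−U) with t = -1/6

t = -1/6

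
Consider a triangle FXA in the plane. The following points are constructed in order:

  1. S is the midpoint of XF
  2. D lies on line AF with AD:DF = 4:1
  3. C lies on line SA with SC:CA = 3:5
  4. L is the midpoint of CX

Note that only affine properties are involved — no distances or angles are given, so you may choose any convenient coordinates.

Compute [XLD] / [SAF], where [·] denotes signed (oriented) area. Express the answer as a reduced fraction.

[XLD]:[SAF] = 19/80

Work in coordinates with F = (0, 0), X = (1, 0), A = (0, 1).
1. S is the midpoint of XF ⇒ S = (1/2, 0)
2. D lies on line AF with AD:DF = 4:1 ⇒ D = (0, 1/5)
3. C lies on line SA with SC:CA = 3:5 ⇒ C = (5/16, 3/8)
4. L is the midpoint of CX ⇒ L = (21/32, 3/16)
2·[XLD] = 19/160, 2·[SAF] = 1/2
[XLD]:[SAF] = 19/160:1/2 = 19/80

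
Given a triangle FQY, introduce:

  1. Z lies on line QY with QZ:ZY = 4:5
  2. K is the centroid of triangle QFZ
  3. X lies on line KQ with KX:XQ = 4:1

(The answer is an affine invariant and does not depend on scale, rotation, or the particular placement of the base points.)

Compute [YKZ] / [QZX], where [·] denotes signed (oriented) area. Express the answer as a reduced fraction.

[YKZ]:[QZX] = 25/4

Work in coordinates with F = (0, 0), Q = (1, 0), Y = (0, 1).
1. Z lies on line QY with QZ:ZY = 4:5 ⇒ Z = (5/9, 4/9)
2. K is the centroid of triangle QFZ ⇒ K = (14/27, 4/27)
3. X lies on line KQ with KX:XQ = 4:1 ⇒ X = (122/135, 4/135)
2·[YKZ] = 5/27, 2·[QZX] = 4/135
[YKZ]:[QZX] = 5/27:4/135 = 25/4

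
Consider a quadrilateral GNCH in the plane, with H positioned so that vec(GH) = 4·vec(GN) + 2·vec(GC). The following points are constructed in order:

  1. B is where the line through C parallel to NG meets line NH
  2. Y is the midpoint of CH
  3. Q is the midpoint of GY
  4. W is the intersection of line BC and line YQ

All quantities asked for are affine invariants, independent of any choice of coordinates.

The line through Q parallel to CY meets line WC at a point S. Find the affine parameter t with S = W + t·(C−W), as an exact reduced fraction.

t = -1/2

Work in coordinates with G = (0, 0), N = (1, 0), C = (0, 1), H = (4, 2).
1. B is where the line through C parallel to NG meets line NH ⇒ B = (5/2, 1)
2. Y is the midpoint of CH ⇒ Y = (2, 3/2)
3. Q is the midpoint of GY ⇒ Q = (1, 3/4)
4. W is the intersection of line BC and line YQ ⇒ W = (4/3, 1)
through Q parallel to CY: direction (2, 1/2); meets WC at S = (2, 1)
S = W + t·(C−W) with t = -1/2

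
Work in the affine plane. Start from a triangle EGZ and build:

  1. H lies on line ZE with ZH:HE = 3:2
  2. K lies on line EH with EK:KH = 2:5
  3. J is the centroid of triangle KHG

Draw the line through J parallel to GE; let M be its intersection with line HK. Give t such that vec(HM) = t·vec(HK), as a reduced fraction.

t = 4/5

Work in coordinates with E = (0, 0), G = (1, 0), Z = (0, 1).
1. H lies on line ZE with ZH:HE = 3:2 ⇒ H = (0, 2/5)
2. K lies on line EH with EK:KH = 2:5 ⇒ K = (0, 4/35)
3. J is the centroid of triangle KHG ⇒ J = (1/3, 6/35)
through J parallel to GE: direction (-1, 0); meets HK at M = (0, 6/35)
M = H + t·(K−H) with t = 4/5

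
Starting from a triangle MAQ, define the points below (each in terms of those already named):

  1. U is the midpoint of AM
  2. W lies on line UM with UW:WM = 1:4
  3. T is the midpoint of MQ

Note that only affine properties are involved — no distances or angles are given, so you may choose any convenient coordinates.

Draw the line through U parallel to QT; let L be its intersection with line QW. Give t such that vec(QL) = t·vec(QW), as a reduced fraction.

t = 5/4

Choose coordinates M = (0, 0), A = (1, 0), Q = (0, 1).
1. U is the midpoint of AM ⇒ U = (1/2, 0)
2. W lies on line UM with UW:WM = 1:4 ⇒ W = (2/5, 0)
3. T is the midpoint of MQ ⇒ T = (0, 1/2)
through U parallel to QT: direction (0, -1/2); meets QW at L = (1/2, -1/4)
L = Q + t·(W−Q) with t = 5/4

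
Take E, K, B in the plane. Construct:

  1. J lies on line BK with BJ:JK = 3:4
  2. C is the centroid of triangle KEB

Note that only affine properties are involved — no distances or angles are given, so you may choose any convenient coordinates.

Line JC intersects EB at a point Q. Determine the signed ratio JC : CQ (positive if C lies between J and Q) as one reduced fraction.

Assign E = (0, 0), K = (1, 0), B = (0, 1) — the answer is frame-independent, so this choice is without loss of generality.
1. J lies on line BK with BJ:JK = 3:4 ⇒ J = (3/7, 4/7)
2. C is the centroid of triangle KEB ⇒ C = (1/3, 1/3)
line JC meets EB at Q = (0, -1/2)
C = J + t·(Q−J) with t = 2/9, so JC:CQ = 2/9:7/9

JC:CQ = 2/7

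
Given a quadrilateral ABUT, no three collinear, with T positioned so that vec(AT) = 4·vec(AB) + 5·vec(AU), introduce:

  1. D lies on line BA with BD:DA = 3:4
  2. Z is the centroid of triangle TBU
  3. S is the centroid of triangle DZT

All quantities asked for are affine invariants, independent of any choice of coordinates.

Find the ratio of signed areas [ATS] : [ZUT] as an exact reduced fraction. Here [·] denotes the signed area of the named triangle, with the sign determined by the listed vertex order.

Assign A = (0, 0), B = (1, 0), U = (0, 1), T = (4, 5) — the answer is frame-independent, so this choice is without loss of generality.
1. D lies on line BA with BD:DA = 3:4 ⇒ D = (4/7, 0)
2. Z is the centroid of triangle TBU ⇒ Z = (5/3, 2)
3. S is the centroid of triangle DZT ⇒ S = (131/63, 7/3)
2·[ATS] = -67/63, 2·[ZUT] = -8/3
[ATS]:[ZUT] = -67/63:-8/3 = 67/168

[ATS]:[ZUT] = 67/168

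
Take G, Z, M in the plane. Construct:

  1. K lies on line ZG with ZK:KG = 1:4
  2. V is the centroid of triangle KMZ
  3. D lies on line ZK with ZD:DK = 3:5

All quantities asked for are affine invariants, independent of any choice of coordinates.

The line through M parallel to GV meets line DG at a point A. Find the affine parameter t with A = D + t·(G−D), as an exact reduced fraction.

Choose coordinates G = (0, 0), Z = (1, 0), M = (0, 1).
1. K lies on line ZG with ZK:KG = 1:4 ⇒ K = (4/5, 0)
2. V is the centroid of triangle KMZ ⇒ V = (3/5, 1/3)
3. D lies on line ZK with ZD:DK = 3:5 ⇒ D = (37/40, 0)
through M parallel to GV: direction (3/5, 1/3); meets DG at A = (-9/5, 0)
A = D + t·(G−D) with t = 109/37

t = 109/37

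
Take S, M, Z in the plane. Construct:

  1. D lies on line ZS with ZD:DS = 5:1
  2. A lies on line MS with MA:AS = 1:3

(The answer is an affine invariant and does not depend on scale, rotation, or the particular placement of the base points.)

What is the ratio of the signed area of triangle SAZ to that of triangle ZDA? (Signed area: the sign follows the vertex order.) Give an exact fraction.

[SAZ]:[ZDA] = 6/5

Work in coordinates with S = (0, 0), M = (1, 0), Z = (0, 1).
1. D lies on line ZS with ZD:DS = 5:1 ⇒ D = (0, 1/6)
2. A lies on line MS with MA:AS = 1:3 ⇒ A = (3/4, 0)
2·[SAZ] = 3/4, 2·[ZDA] = 5/8
[SAZ]:[ZDA] = 3/4:5/8 = 6/5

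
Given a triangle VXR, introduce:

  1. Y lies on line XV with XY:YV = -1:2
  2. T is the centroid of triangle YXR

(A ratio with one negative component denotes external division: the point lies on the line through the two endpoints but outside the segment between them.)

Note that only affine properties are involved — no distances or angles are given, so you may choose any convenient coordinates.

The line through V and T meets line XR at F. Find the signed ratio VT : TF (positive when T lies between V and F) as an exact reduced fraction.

Assign V = (0, 0), X = (1, 0), R = (0, 1) — the answer is frame-independent, so this choice is without loss of generality.
1. Y lies on line XV with XY:YV = -1:2 ⇒ Y = (2, 0)
2. T is the centroid of triangle YXR ⇒ T = (1, 1/3)
line VT meets XR at F = (3/4, 1/4)
T = V + t·(F−V) with t = 4/3, so VT:TF = 4/3:-1/3

VT:TF = -4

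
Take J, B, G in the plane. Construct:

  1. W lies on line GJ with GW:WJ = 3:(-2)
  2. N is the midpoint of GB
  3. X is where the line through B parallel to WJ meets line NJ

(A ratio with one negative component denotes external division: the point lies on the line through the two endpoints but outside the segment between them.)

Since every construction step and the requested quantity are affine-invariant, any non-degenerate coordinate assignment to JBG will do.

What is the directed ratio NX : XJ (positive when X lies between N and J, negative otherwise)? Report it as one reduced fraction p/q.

NX:XJ = -1/2

Set J = (0, 0), B = (1, 0), G = (0, 1); any affine frame gives the same invariant.
1. W lies on line GJ with GW:WJ = 3:(-2) ⇒ W = (0, -2)
2. N is the midpoint of GB ⇒ N = (1/2, 1/2)
3. X is where the line through B parallel to WJ meets line NJ ⇒ X = (1, 1)
X = N + t·(J−N) with t = -1, so NX:XJ = t:(1−t) = -1:2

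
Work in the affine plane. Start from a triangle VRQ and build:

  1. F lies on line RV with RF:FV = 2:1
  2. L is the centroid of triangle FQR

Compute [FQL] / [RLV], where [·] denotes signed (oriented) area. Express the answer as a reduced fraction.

[FQL]:[RLV] = -2/3

Work in coordinates with V = (0, 0), R = (1, 0), Q = (0, 1).
1. F lies on line RV with RF:FV = 2:1 ⇒ F = (1/3, 0)
2. L is the centroid of triangle FQR ⇒ L = (4/9, 1/3)
2·[FQL] = -2/9, 2·[RLV] = 1/3
[FQL]:[RLV] = -2/9:1/3 = -2/3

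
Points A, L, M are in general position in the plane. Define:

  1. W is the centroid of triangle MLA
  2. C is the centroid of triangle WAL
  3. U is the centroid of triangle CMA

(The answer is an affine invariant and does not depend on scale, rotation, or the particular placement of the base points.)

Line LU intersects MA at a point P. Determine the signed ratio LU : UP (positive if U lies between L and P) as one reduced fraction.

Assign A = (0, 0), L = (1, 0), M = (0, 1) — the answer is frame-independent, so this choice is without loss of generality.
1. W is the centroid of triangle MLA ⇒ W = (1/3, 1/3)
2. C is the centroid of triangle WAL ⇒ C = (4/9, 1/9)
3. U is the centroid of triangle CMA ⇒ U = (4/27, 10/27)
line LU meets MA at P = (0, 10/23)
U = L + t·(P−L) with t = 23/27, so LU:UP = 23/27:4/27

LU:UP = 23/4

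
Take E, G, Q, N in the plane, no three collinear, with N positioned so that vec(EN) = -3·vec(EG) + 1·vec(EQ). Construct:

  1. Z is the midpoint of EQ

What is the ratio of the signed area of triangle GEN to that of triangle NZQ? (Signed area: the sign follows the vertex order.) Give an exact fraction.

Set E = (0, 0), G = (1, 0), Q = (0, 1), N = (-3, 1); any affine frame gives the same invariant.
1. Z is the midpoint of EQ ⇒ Z = (0, 1/2)
2·[GEN] = -1, 2·[NZQ] = 3/2
[GEN]:[NZQ] = -1:3/2 = -2/3

[GEN]:[NZQ] = -2/3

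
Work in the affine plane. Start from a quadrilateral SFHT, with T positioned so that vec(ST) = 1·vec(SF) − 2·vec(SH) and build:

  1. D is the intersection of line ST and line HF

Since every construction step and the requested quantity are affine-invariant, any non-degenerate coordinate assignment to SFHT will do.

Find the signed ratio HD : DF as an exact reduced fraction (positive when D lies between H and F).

Assign S = (0, 0), F = (1, 0), H = (0, 1), T = (1, -2) — the answer is frame-independent, so this choice is without loss of generality.
1. D is the intersection of line ST and line HF ⇒ D = (-1, 2)
D = H + t·(F−H) with t = -1, so HD:DF = t:(1−t) = -1:2

HD:DF = -1/2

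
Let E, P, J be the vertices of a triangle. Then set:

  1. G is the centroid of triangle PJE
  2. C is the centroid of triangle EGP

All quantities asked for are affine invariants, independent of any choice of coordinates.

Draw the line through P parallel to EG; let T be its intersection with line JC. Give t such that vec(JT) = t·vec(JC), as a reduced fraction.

Work in coordinates with E = (0, 0), P = (1, 0), J = (0, 1).
1. G is the centroid of triangle PJE ⇒ G = (1/3, 1/3)
2. C is the centroid of triangle EGP ⇒ C = (4/9, 1/9)
through P parallel to EG: direction (1/3, 1/3); meets JC at T = (2/3, -1/3)
T = J + t·(C−J) with t = 3/2

t = 3/2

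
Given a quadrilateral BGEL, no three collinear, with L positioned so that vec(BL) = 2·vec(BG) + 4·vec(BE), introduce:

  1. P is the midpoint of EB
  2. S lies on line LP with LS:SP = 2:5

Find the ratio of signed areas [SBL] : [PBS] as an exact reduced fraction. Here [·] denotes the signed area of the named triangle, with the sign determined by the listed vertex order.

[SBL]:[PBS] = 2/5

Choose coordinates B = (0, 0), G = (1, 0), E = (0, 1), L = (2, 4).
1. P is the midpoint of EB ⇒ P = (0, 1/2)
2. S lies on line LP with LS:SP = 2:5 ⇒ S = (10/7, 3)
2·[SBL] = 2/7, 2·[PBS] = 5/7
[SBL]:[PBS] = 2/7:5/7 = 2/5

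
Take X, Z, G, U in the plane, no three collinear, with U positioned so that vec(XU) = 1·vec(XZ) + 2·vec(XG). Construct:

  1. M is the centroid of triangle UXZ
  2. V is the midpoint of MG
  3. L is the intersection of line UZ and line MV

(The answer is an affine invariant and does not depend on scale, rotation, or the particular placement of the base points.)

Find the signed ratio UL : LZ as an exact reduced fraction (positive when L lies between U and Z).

UL:LZ = 3

Assign X = (0, 0), Z = (1, 0), G = (0, 1), U = (1, 2) — the answer is frame-independent, so this choice is without loss of generality.
1. M is the centroid of triangle UXZ ⇒ M = (2/3, 2/3)
2. V is the midpoint of MG ⇒ V = (1/3, 5/6)
3. L is the intersection of line UZ and line MV ⇒ L = (1, 1/2)
L = U + t·(Z−U) with t = 3/4, so UL:LZ = t:(1−t) = 3/4:1/4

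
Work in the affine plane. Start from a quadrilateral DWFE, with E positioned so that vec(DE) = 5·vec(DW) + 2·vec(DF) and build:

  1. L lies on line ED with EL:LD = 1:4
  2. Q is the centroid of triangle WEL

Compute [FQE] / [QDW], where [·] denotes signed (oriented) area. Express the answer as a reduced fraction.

Assign D = (0, 0), W = (1, 0), F = (0, 1), E = (5, 2) — the answer is frame-independent, so this choice is without loss of generality.
1. L lies on line ED with EL:LD = 1:4 ⇒ L = (4, 8/5)
2. Q is the centroid of triangle WEL ⇒ Q = (10/3, 6/5)
2·[FQE] = 7/3, 2·[QDW] = 6/5
[FQE]:[QDW] = 7/3:6/5 = 35/18

[FQE]:[QDW] = 35/18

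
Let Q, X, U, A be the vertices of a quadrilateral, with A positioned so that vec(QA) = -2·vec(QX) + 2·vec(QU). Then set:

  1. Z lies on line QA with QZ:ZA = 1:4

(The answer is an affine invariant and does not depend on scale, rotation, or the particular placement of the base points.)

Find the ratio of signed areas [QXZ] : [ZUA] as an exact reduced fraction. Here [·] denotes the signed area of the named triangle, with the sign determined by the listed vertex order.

[QXZ]:[ZUA] = 1/4

Work in coordinates with Q = (0, 0), X = (1, 0), U = (0, 1), A = (-2, 2).
1. Z lies on line QA with QZ:ZA = 1:4 ⇒ Z = (-2/5, 2/5)
2·[QXZ] = 2/5, 2·[ZUA] = 8/5
[QXZ]:[ZUA] = 2/5:8/5 = 1/4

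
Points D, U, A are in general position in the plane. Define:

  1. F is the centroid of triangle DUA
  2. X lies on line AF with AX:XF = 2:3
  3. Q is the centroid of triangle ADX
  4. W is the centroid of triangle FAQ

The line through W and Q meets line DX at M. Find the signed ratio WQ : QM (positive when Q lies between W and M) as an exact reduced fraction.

WQ:QM = -7/6

Assign D = (0, 0), U = (1, 0), A = (0, 1) — the answer is frame-independent, so this choice is without loss of generality.
1. F is the centroid of triangle DUA ⇒ F = (1/3, 1/3)
2. X lies on line AF with AX:XF = 2:3 ⇒ X = (2/15, 11/15)
3. Q is the centroid of triangle ADX ⇒ Q = (2/45, 26/45)
4. W is the centroid of triangle FAQ ⇒ W = (17/135, 86/135)
line WQ meets DX at M = (4/35, 22/35)
Q = W + t·(M−W) with t = 7, so WQ:QM = 7:-6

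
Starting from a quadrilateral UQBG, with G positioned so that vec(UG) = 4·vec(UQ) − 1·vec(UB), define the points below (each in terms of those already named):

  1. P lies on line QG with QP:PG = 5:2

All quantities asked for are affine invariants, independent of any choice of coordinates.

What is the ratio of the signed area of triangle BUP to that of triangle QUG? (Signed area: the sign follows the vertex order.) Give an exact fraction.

[BUP]:[QUG] = 22/7

Choose coordinates U = (0, 0), Q = (1, 0), B = (0, 1), G = (4, -1).
1. P lies on line QG with QP:PG = 5:2 ⇒ P = (22/7, -5/7)
2·[BUP] = 22/7, 2·[QUG] = 1
[BUP]:[QUG] = 22/7:1 = 22/7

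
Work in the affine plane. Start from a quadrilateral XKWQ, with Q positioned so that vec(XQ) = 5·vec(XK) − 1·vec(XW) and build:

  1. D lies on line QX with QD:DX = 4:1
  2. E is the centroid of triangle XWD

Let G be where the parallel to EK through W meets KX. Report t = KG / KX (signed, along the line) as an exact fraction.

Choose coordinates X = (0, 0), K = (1, 0), W = (0, 1), Q = (5, -1).
1. D lies on line QX with QD:DX = 4:1 ⇒ D = (1, -1/5)
2. E is the centroid of triangle XWD ⇒ E = (1/3, 4/15)
through W parallel to EK: direction (2/3, -4/15); meets KX at G = (5/2, 0)
G = K + t·(X−K) with t = -3/2

t = -3/2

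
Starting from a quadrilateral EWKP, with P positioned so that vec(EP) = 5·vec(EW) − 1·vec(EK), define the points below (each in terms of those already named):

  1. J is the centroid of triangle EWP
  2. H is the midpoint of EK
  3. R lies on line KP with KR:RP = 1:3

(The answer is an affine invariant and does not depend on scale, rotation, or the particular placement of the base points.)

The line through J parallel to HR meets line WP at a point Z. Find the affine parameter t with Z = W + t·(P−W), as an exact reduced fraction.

Assign E = (0, 0), W = (1, 0), K = (0, 1), P = (5, -1) — the answer is frame-independent, so this choice is without loss of generality.
1. J is the centroid of triangle EWP ⇒ J = (2, -1/3)
2. H is the midpoint of EK ⇒ H = (0, 1/2)
3. R lies on line KP with KR:RP = 1:3 ⇒ R = (5/4, 1/2)
through J parallel to HR: direction (5/4, 0); meets WP at Z = (7/3, -1/3)
Z = W + t·(P−W) with t = 1/3

t = 1/3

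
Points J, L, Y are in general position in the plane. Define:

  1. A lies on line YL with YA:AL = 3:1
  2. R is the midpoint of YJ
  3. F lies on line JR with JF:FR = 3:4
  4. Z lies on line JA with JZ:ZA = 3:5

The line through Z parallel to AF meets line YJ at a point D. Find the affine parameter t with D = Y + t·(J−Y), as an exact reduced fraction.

t = 103/112

Assign J = (0, 0), L = (1, 0), Y = (0, 1) — the answer is frame-independent, so this choice is without loss of generality.
1. A lies on line YL with YA:AL = 3:1 ⇒ A = (3/4, 1/4)
2. R is the midpoint of YJ ⇒ R = (0, 1/2)
3. F lies on line JR with JF:FR = 3:4 ⇒ F = (0, 3/14)
4. Z lies on line JA with JZ:ZA = 3:5 ⇒ Z = (9/32, 3/32)
through Z parallel to AF: direction (-3/4, -1/28); meets YJ at D = (0, 9/112)
D = Y + t·(J−Y) with t = 103/112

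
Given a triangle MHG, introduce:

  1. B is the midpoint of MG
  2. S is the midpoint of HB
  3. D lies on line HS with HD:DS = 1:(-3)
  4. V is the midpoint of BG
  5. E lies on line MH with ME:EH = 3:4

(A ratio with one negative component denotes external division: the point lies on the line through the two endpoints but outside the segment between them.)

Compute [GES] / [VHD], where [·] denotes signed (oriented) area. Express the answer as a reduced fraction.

Set M = (0, 0), H = (1, 0), G = (0, 1); any affine frame gives the same invariant.
1. B is the midpoint of MG ⇒ B = (0, 1/2)
2. S is the midpoint of HB ⇒ S = (1/2, 1/4)
3. D lies on line HS with HD:DS = 1:(-3) ⇒ D = (5/4, -1/8)
4. V is the midpoint of BG ⇒ V = (0, 3/4)
5. E lies on line MH with ME:EH = 3:4 ⇒ E = (3/7, 0)
2·[GES] = 5/28, 2·[VHD] = 1/16
[GES]:[VHD] = 5/28:1/16 = 20/7

[GES]:[VHD] = 20/7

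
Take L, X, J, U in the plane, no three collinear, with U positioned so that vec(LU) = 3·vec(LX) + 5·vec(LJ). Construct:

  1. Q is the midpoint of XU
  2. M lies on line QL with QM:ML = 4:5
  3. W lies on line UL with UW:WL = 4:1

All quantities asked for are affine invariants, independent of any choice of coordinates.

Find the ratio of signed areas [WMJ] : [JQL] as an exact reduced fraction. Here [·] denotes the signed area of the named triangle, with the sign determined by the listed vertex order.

Assign L = (0, 0), X = (1, 0), J = (0, 1), U = (3, 5) — the answer is frame-independent, so this choice is without loss of generality.
1. Q is the midpoint of XU ⇒ Q = (2, 5/2)
2. M lies on line QL with QM:ML = 4:5 ⇒ M = (10/9, 25/18)
3. W lies on line UL with UW:WL = 4:1 ⇒ W = (3/5, 1)
2·[WMJ] = 7/30, 2·[JQL] = -2
[WMJ]:[JQL] = 7/30:-2 = -7/60

[WMJ]:[JQL] = -7/60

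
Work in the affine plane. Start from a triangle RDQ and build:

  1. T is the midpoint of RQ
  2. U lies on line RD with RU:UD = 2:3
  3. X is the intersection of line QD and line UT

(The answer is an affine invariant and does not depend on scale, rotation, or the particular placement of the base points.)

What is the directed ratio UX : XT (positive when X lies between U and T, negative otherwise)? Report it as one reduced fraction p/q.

Set R = (0, 0), D = (1, 0), Q = (0, 1); any affine frame gives the same invariant.
1. T is the midpoint of RQ ⇒ T = (0, 1/2)
2. U lies on line RD with RU:UD = 2:3 ⇒ U = (2/5, 0)
3. X is the intersection of line QD and line UT ⇒ X = (-2, 3)
X = U + t·(T−U) with t = 6, so UX:XT = t:(1−t) = 6:-5

UX:XT = -6/5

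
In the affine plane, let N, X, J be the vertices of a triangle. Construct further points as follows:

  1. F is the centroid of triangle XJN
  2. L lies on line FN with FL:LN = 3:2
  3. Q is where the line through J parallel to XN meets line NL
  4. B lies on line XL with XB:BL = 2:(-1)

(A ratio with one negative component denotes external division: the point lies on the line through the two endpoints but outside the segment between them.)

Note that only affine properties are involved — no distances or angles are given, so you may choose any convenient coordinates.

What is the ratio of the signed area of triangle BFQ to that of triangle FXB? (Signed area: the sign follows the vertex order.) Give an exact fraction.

Work in coordinates with N = (0, 0), X = (1, 0), J = (0, 1).
1. F is the centroid of triangle XJN ⇒ F = (1/3, 1/3)
2. L lies on line FN with FL:LN = 3:2 ⇒ L = (2/15, 2/15)
3. Q is where the line through J parallel to XN meets line NL ⇒ Q = (1, 1)
4. B lies on line XL with XB:BL = 2:(-1) ⇒ B = (-11/15, 4/15)
2·[BFQ] = 2/3, 2·[FXB] = -2/5
[BFQ]:[FXB] = 2/3:-2/5 = -5/3

[BFQ]:[FXB] = -5/3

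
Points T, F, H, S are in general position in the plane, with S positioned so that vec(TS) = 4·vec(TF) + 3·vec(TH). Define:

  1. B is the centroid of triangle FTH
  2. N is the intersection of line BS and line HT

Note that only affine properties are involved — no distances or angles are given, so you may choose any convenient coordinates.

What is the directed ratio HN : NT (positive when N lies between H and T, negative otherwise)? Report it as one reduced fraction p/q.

Assign T = (0, 0), F = (1, 0), H = (0, 1), S = (4, 3) — the answer is frame-independent, so this choice is without loss of generality.
1. B is the centroid of triangle FTH ⇒ B = (1/3, 1/3)
2. N is the intersection of line BS and line HT ⇒ N = (0, 1/11)
N = H + t·(T−H) with t = 10/11, so HN:NT = t:(1−t) = 10/11:1/11

HN:NT = 10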